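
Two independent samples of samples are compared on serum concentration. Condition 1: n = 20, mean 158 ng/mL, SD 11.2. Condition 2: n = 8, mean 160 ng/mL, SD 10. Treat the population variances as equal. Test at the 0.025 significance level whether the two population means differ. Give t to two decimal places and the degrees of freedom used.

Let group 1 = condition 1, group 2 = condition 2. H0: μ_1 = μ_2; H1: μ_1 ≠ μ_2 (two-sample pooled-variance t-test, two-sided).
s_p² = [(20−1)·11.2² + (8−1)·10²]/(20+8−2) = 118.591
t = (158 − 160)/√[118.591·(1/20 + 1/8)] = -0.44
df = n₁ + n₂ − 2 = 26
Two-sided p-value ≈ 0.6643
Since p ≈ 0.6643 > α = 0.025, fail to reject H0; the evidence is not statistically significant.

t = -0.44, df = 26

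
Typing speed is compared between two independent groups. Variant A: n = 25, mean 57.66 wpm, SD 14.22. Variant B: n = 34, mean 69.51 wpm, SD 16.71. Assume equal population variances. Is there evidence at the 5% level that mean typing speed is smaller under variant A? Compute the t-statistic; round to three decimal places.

Let group 1 = variant A, group 2 = variant B. H0: μ_1 = μ_2; H1: μ_1 < μ_2 (two-sample pooled-variance t-test, left-tailed).
s_p² = [(25−1)·14.22² + (34−1)·16.71²]/(25+34−2) = 246.796
t = (57.66 − 69.51)/√[246.796·(1/25 + 1/34)] = -2.863
df = n₁ + n₂ − 2 = 57
p-value = P(T ≤ -2.863) ≈ 0.003
Since p ≈ 0.003 < α = 0.05, reject H0; the data support H1.

-2.863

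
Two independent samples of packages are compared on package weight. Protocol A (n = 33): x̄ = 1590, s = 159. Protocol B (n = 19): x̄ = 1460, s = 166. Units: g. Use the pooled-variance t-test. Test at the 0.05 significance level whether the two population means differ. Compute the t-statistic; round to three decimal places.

Let group 1 = protocol A, group 2 = protocol B. H0: μ_1 = μ_2; H1: μ_1 ≠ μ_2 (two-sample pooled-variance t-test, two-sided).
s_p² = [(33−1)·159² + (19−1)·166²]/(33+19−2) = 26100
t = (1590 − 1460)/√[26100·(1/33 + 1/19)] = 2.794
df = n₁ + n₂ − 2 = 50
Two-sided p-value ≈ 0.007
Since p ≈ 0.007 < α = 0.05, reject H0; the evidence is statistically significant.

2.794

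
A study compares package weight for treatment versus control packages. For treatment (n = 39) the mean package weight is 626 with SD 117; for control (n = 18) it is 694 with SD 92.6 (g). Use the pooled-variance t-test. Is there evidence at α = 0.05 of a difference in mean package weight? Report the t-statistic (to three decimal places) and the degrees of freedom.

t = -2.169, df = 55

Let group 1 = treatment, group 2 = control. H0: μ_1 = μ_2; H1: μ_1 ≠ μ_2 (two-sample pooled-variance t-test, two-sided).
s_p² = [(39−1)·117² + (18−1)·92.6²]/(39+18−2) = 12108.2
t = (626 − 694)/√[12108.2·(1/39 + 1/18)] = -2.169
df = n₁ + n₂ − 2 = 55
Two-sided p-value ≈ 0.034
Since p ≈ 0.034 < α = 0.05, reject H0; the evidence is statistically significant.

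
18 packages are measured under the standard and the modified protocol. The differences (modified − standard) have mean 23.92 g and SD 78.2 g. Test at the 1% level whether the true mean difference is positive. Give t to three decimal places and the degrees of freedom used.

H0: μ_d = 0; H1: μ_d > 0 (paired t-test on the differences, right-tailed).
t = d̄/(s_d/√n) = 23.92/(78.2/√18) = 1.298
df = n − 1 = 17
p-value = P(T ≥ 1.298) ≈ 0.106
Since p ≈ 0.106 > α = 0.01, fail to reject H0; the data do not provide sufficient evidence against H0.

t = 1.298, df = 17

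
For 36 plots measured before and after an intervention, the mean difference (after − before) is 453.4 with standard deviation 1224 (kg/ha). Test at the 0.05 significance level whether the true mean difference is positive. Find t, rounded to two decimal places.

H0: μ_d = 0; H1: μ_d > 0 (paired t-test on the differences, right-tailed).
t = d̄/(s_d/√n) = 453.4/(1224/√36) = 2.22
df = n − 1 = 35
p-value = P(T ≥ 2.22) ≈ 0.0164
Since p ≈ 0.0164 < α = 0.05, reject H0; the data support H1.

2.22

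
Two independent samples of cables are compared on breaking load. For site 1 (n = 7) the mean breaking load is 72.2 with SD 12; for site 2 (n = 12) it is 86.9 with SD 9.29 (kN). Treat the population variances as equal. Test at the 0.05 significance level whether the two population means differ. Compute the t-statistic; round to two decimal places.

-2.99

Let group 1 = site 1, group 2 = site 2. H0: μ_1 = μ_2; H1: μ_1 ≠ μ_2 (two-sample pooled-variance t-test, two-sided).
s_p² = [(7−1)·12² + (12−1)·9.29²]/(7+12−2) = 106.667
t = (72.2 − 86.9)/√[106.667·(1/7 + 1/12)] = -2.99
df = n₁ + n₂ − 2 = 17
Two-sided p-value ≈ 0.008
Since p ≈ 0.008 < α = 0.05, reject H0; the evidence is statistically significant.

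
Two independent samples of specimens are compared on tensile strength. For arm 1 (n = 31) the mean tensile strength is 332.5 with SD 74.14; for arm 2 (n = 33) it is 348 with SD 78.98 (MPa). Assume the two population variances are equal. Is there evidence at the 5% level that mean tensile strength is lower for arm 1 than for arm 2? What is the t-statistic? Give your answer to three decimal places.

-0.808

Let group 1 = arm 1, group 2 = arm 2. H0: μ_1 = μ_2; H1: μ_1 < μ_2 (two-sample pooled-variance t-test, left-tailed).
s_p² = [(31−1)·74.14² + (33−1)·78.98²]/(31+33−2) = 5879.24
t = (332.5 − 348)/√[5879.24·(1/31 + 1/33)] = -0.808
df = n₁ + n₂ − 2 = 62
p-value = P(T ≤ -0.808) ≈ 0.2110
Since p ≈ 0.2110 > α = 0.05, fail to reject H0; the data do not provide sufficient evidence against H0.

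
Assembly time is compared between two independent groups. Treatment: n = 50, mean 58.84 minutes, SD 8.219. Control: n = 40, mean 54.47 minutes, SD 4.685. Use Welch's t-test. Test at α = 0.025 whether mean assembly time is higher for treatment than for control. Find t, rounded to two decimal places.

3.17

Let group 1 = treatment, group 2 = control. H0: μ_1 = μ_2; H1: μ_1 > μ_2 (Welch's two-sample t-test, right-tailed).
t = (x̄_1 − x̄_2)/√(s_1²/n_1 + s_2²/n_2) = (58.84 − 54.47)/√(8.219²/50 + 4.685²/40) = 3.17
Welch–Satterthwaite df ≈ 80.25
p-value = P(T ≥ 3.17) ≈ 0.001
Since p ≈ 0.001 < α = 0.025, reject H0; the data support H1.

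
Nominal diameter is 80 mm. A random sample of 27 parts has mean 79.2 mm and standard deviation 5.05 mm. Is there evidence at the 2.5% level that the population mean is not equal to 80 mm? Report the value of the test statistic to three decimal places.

H0: μ = 80; H1: μ ≠ 80 (one-sample t-test, two-sided).
t = (x̄ − μ₀)/(s/√n) = (79.2 − 80)/(5.05/√27) = -0.823
df = n − 1 = 26
Two-sided p-value ≈ 0.4179
Since p ≈ 0.4179 > α = 0.025, fail to reject H0; the data do not provide sufficient evidence against H0.

-0.823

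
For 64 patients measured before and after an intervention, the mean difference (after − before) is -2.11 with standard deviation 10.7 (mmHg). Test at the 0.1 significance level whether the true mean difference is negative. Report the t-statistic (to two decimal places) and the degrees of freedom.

H0: μ_d = 0; H1: μ_d < 0 (paired t-test on the differences, left-tailed).
t = d̄/(s_d/√n) = -2.11/(10.7/√64) = -1.58
df = n − 1 = 63
p-value = P(T ≤ -1.58) ≈ 0.060
Since p ≈ 0.060 < α = 0.1, reject H0; the evidence is statistically significant.

t = -1.58, df = 63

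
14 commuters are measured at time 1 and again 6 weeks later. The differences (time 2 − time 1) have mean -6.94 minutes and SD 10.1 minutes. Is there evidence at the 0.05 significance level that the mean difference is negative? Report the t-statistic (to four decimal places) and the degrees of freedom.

t = -2.5710, df = 13

H0: μ_d = 0; H1: μ_d < 0 (paired t-test on the differences, left-tailed).
t = d̄/(s_d/√n) = -6.94/(10.1/√14) = -2.5710
df = n − 1 = 13
p-value = P(T ≤ -2.5710) ≈ 0.012
Since p ≈ 0.012 < α = 0.05, reject H0; the evidence is statistically significant.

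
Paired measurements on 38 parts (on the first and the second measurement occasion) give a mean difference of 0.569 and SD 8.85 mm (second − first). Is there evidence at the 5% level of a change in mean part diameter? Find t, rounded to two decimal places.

H0: μ_d = 0; H1: μ_d ≠ 0 (paired t-test on the differences, two-sided).
t = d̄/(s_d/√n) = 0.569/(8.85/√38) = 0.40
df = n − 1 = 37
Two-sided p-value ≈ 0.6941
Since p ≈ 0.6941 > α = 0.05, fail to reject H0; the data do not provide sufficient evidence against H0.

0.40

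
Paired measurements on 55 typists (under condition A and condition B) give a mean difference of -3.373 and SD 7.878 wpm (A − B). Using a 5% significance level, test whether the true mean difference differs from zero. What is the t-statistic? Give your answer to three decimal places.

-3.175

H0: μ_d = 0; H1: μ_d ≠ 0 (paired t-test on the differences, two-sided).
t = d̄/(s_d/√n) = -3.373/(7.878/√55) = -3.175
df = n − 1 = 54
Two-sided p-value ≈ 0.0025
Since p ≈ 0.0025 < α = 0.05, reject H0; the data support H1.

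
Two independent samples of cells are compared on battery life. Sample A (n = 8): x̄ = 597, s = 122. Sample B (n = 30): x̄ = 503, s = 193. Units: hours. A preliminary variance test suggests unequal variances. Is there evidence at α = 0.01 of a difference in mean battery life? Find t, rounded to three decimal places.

Let group 1 = sample A, group 2 = sample B. H0: μ_1 = μ_2; H1: μ_1 ≠ μ_2 (Welch's two-sample t-test, two-sided).
t = (x̄_1 − x̄_2)/√(s_1²/n_1 + s_2²/n_2) = (597 − 503)/√(122²/8 + 193²/30) = 1.688
Welch–Satterthwaite df ≈ 17.57
Two-sided p-value ≈ 0.1091
Since p ≈ 0.1091 > α = 0.01, fail to reject H0; the evidence is not statistically significant.

1.688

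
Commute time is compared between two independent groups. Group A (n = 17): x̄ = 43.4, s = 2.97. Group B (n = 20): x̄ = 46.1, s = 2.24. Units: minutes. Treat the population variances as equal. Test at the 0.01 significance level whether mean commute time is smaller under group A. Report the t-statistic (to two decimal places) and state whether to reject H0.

Let group 1 = group A, group 2 = group B. H0: μ_1 = μ_2; H1: μ_1 < μ_2 (two-sample pooled-variance t-test, left-tailed).
s_p² = [(17−1)·2.97² + (20−1)·2.24²]/(17+20−2) = 6.75625
t = (43.4 − 46.1)/√[6.75625·(1/17 + 1/20)] = -3.15
df = n₁ + n₂ − 2 = 35
p-value = P(T ≤ -3.15) ≈ 0.002
Since p ≈ 0.002 < α = 0.01, reject H0; the data support H1.

t = -3.15; reject H0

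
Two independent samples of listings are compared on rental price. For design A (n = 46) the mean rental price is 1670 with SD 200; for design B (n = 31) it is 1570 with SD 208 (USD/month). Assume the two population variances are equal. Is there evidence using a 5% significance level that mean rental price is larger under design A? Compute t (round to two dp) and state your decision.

Let group 1 = design A, group 2 = design B. H0: μ_1 = μ_2; H1: μ_1 > μ_2 (two-sample pooled-variance t-test, right-tailed).
s_p² = [(46−1)·200² + (31−1)·208²]/(46+31−2) = 41305.6
t = (1670 − 1570)/√[41305.6·(1/46 + 1/31)] = 2.12
df = n₁ + n₂ − 2 = 75
p-value = P(T ≥ 2.12) ≈ 0.019
Since p ≈ 0.019 < α = 0.05, reject H0; the data support H1.

t = 2.12; reject H0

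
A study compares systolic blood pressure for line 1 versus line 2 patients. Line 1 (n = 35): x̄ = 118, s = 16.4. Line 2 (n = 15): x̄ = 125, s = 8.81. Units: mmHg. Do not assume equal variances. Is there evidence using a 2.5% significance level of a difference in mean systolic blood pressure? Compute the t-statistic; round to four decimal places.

-1.9521

Let group 1 = line 1, group 2 = line 2. H0: μ_1 = μ_2; H1: μ_1 ≠ μ_2 (Welch's two-sample t-test, two-sided).
t = (x̄_1 − x̄_2)/√(s_1²/n_1 + s_2²/n_2) = (118 − 125)/√(16.4²/35 + 8.81²/15) = -1.9521
Welch–Satterthwaite df ≈ 45.31
Two-sided p-value ≈ 0.057
Since p ≈ 0.057 > α = 0.025, fail to reject H0; the data do not provide sufficient evidence against H0.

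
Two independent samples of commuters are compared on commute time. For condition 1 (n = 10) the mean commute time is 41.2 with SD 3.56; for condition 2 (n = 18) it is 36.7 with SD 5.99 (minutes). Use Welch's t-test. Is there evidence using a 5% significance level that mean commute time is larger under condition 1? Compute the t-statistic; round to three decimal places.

2.492

Let group 1 = condition 1, group 2 = condition 2. H0: μ_1 = μ_2; H1: μ_1 > μ_2 (Welch's two-sample t-test, right-tailed).
t = (x̄_1 − x̄_2)/√(s_1²/n_1 + s_2²/n_2) = (41.2 − 36.7)/√(3.56²/10 + 5.99²/18) = 2.492
Welch–Satterthwaite df ≈ 25.79
p-value = P(T ≥ 2.492) ≈ 0.010
Since p ≈ 0.010 < α = 0.05, reject H0; the evidence is statistically significant.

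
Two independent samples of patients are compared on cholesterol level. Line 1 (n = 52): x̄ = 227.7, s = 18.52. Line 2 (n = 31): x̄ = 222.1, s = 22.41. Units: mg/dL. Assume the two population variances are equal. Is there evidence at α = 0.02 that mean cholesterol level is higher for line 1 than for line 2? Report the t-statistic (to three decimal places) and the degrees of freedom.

Let group 1 = line 1, group 2 = line 2. H0: μ_1 = μ_2; H1: μ_1 > μ_2 (two-sample pooled-variance t-test, right-tailed).
s_p² = [(52−1)·18.52² + (31−1)·22.41²]/(52+31−2) = 401.96
t = (227.7 − 222.1)/√[401.96·(1/52 + 1/31)] = 1.231
df = n₁ + n₂ − 2 = 81
p-value = P(T ≥ 1.231) ≈ 0.111
Since p ≈ 0.111 > α = 0.02, fail to reject H0; the data do not provide sufficient evidence against H0.

t = 1.231, df = 81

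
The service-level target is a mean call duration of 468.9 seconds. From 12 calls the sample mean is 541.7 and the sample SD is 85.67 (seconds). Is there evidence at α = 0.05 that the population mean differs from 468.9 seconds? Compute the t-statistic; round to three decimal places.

2.944

H0: μ = 468.9; H1: μ ≠ 468.9 (one-sample t-test, two-sided).
t = (x̄ − μ₀)/(s/√n) = (541.7 − 468.9)/(85.67/√12) = 2.944
df = n − 1 = 11
Two-sided p-value ≈ 0.013
Since p ≈ 0.013 < α = 0.05, reject H0; the evidence is statistically significant.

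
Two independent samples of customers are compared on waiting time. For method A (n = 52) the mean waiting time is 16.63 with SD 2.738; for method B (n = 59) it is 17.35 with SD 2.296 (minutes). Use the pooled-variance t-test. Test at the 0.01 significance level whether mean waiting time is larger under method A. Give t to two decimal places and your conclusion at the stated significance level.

Let group 1 = method A, group 2 = method B. H0: μ_1 = μ_2; H1: μ_1 > μ_2 (two-sample pooled-variance t-test, right-tailed).
s_p² = [(52−1)·2.738² + (59−1)·2.296²]/(52+59−2) = 6.31268
t = (16.63 − 17.35)/√[6.31268·(1/52 + 1/59)] = -1.51
df = n₁ + n₂ − 2 = 109
p-value = P(T ≥ -1.51) ≈ 0.933
Since p ≈ 0.933 > α = 0.01, fail to reject H0; the evidence is not statistically significant.

t = -1.51; fail to reject H0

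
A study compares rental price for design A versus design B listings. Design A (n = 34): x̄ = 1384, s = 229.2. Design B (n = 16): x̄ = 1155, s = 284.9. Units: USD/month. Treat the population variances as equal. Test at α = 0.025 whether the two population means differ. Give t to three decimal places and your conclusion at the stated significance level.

Let group 1 = design A, group 2 = design B. H0: μ_1 = μ_2; H1: μ_1 ≠ μ_2 (two-sample pooled-variance t-test, two-sided).
s_p² = [(34−1)·229.2² + (16−1)·284.9²]/(34+16−2) = 61481.2
t = (1384 − 1155)/√[61481.2·(1/34 + 1/16)] = 3.046
df = n₁ + n₂ − 2 = 48
Two-sided p-value ≈ 0.0038
Since p ≈ 0.0038 < α = 0.025, reject H0; the evidence is statistically significant.

t = 3.046; reject H0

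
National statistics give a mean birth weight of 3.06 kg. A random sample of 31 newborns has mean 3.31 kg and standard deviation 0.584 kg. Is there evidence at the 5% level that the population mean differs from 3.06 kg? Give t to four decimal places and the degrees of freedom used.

H0: μ = 3.06; H1: μ ≠ 3.06 (one-sample t-test, two-sided).
t = (x̄ − μ₀)/(s/√n) = (3.31 − 3.06)/(0.584/√31) = 2.3835
df = n − 1 = 30
Two-sided p-value ≈ 0.024
Since p ≈ 0.024 < α = 0.05, reject H0; the data support H1.

t = 2.3835, df = 30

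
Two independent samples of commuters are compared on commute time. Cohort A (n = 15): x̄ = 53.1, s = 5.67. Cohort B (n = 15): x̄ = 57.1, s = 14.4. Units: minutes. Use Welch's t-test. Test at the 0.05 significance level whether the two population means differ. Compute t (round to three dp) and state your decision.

t = -1.001; fail to reject H0

Let group 1 = cohort A, group 2 = cohort B. H0: μ_1 = μ_2; H1: μ_1 ≠ μ_2 (Welch's two-sample t-test, two-sided).
t = (x̄_1 − x̄_2)/√(s_1²/n_1 + s_2²/n_2) = (53.1 − 57.1)/√(5.67²/15 + 14.4²/15) = -1.001
Welch–Satterthwaite df ≈ 18.24
Two-sided p-value ≈ 0.330
Since p ≈ 0.330 > α = 0.05, fail to reject H0; the data do not provide sufficient evidence against H0.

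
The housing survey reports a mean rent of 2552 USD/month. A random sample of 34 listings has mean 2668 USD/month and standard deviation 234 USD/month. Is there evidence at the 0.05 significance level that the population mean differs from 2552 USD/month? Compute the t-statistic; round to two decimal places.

2.89

H0: μ = 2552; H1: μ ≠ 2552 (one-sample t-test, two-sided).
t = (x̄ − μ₀)/(s/√n) = (2668 − 2552)/(234/√34) = 2.89
df = n − 1 = 33
Two-sided p-value ≈ 0.0068
Since p ≈ 0.0068 < α = 0.05, reject H0; the evidence is statistically significant.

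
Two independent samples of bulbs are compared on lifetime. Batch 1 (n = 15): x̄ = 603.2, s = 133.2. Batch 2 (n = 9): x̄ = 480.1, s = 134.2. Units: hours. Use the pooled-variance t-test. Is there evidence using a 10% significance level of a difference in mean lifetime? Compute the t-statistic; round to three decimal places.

2.186

Let group 1 = batch 1, group 2 = batch 2. H0: μ_1 = μ_2; H1: μ_1 ≠ μ_2 (two-sample pooled-variance t-test, two-sided).
s_p² = [(15−1)·133.2² + (9−1)·134.2²]/(15+9−2) = 17839.5
t = (603.2 − 480.1)/√[17839.5·(1/15 + 1/9)] = 2.186
df = n₁ + n₂ − 2 = 22
Two-sided p-value ≈ 0.0398
Since p ≈ 0.0398 < α = 0.1, reject H0; the evidence is statistically significant.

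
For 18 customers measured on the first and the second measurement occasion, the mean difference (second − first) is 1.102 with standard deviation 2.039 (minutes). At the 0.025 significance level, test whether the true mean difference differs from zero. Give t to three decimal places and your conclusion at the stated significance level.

H0: μ_d = 0; H1: μ_d ≠ 0 (paired t-test on the differences, two-sided).
t = d̄/(s_d/√n) = 1.102/(2.039/√18) = 2.293
df = n − 1 = 17
Two-sided p-value ≈ 0.035
Since p ≈ 0.035 > α = 0.025, fail to reject H0; the data do not provide sufficient evidence against H0.

t = 2.293; fail to reject H0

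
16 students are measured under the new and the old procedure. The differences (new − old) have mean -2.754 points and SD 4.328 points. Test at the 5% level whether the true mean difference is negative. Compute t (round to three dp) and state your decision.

H0: μ_d = 0; H1: μ_d < 0 (paired t-test on the differences, left-tailed).
t = d̄/(s_d/√n) = -2.754/(4.328/√16) = -2.545
df = n − 1 = 15
p-value = P(T ≤ -2.545) ≈ 0.011
Since p ≈ 0.011 < α = 0.05, reject H0; the evidence is statistically significant.

t = -2.545; reject H0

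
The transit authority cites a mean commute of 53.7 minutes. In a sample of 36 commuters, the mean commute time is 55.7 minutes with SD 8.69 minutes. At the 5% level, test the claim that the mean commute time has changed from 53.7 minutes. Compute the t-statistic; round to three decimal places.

1.381

H0: μ = 53.7; H1: μ ≠ 53.7 (one-sample t-test, two-sided).
t = (x̄ − μ₀)/(s/√n) = (55.7 − 53.7)/(8.69/√36) = 1.381
df = n − 1 = 35
Two-sided p-value ≈ 0.1761
Since p ≈ 0.1761 > α = 0.05, fail to reject H0; the data do not provide sufficient evidence against H0.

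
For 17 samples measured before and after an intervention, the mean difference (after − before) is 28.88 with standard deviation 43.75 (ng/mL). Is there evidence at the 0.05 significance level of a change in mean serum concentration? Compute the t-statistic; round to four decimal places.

2.7217

H0: μ_d = 0; H1: μ_d ≠ 0 (paired t-test on the differences, two-sided).
t = d̄/(s_d/√n) = 28.88/(43.75/√17) = 2.7217
df = n − 1 = 16
Two-sided p-value ≈ 0.015
Since p ≈ 0.015 < α = 0.05, reject H0; the data support H1.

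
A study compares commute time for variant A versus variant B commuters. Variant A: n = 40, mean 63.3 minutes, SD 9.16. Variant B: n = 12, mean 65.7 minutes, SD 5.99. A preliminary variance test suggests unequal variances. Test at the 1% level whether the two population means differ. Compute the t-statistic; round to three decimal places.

-1.064

Let group 1 = variant A, group 2 = variant B. H0: μ_1 = μ_2; H1: μ_1 ≠ μ_2 (Welch's two-sample t-test, two-sided).
t = (x̄_1 − x̄_2)/√(s_1²/n_1 + s_2²/n_2) = (63.3 − 65.7)/√(9.16²/40 + 5.99²/12) = -1.064
Welch–Satterthwaite df ≈ 27.97
Two-sided p-value ≈ 0.2964
Since p ≈ 0.2964 > α = 0.01, fail to reject H0; the data do not provide sufficient evidence against H0.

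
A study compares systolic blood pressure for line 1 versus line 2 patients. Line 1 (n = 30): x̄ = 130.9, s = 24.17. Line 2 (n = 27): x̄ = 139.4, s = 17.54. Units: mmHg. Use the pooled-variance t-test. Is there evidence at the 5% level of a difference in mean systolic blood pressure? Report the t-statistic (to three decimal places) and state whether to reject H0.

t = -1.505; fail to reject H0

Let group 1 = line 1, group 2 = line 2. H0: μ_1 = μ_2; H1: μ_1 ≠ μ_2 (two-sample pooled-variance t-test, two-sided).
s_p² = [(30−1)·24.17² + (27−1)·17.54²]/(30+27−2) = 453.462
t = (130.9 − 139.4)/√[453.462·(1/30 + 1/27)] = -1.505
df = n₁ + n₂ − 2 = 55
Two-sided p-value ≈ 0.1381
Since p ≈ 0.1381 > α = 0.05, fail to reject H0; the evidence is not statistically significant.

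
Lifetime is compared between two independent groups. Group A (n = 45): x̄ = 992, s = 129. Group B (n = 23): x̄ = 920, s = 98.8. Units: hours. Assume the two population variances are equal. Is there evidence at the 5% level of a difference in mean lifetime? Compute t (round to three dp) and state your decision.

t = 2.345; reject H0

Let group 1 = group A, group 2 = group B. H0: μ_1 = μ_2; H1: μ_1 ≠ μ_2 (two-sample pooled-variance t-test, two-sided).
s_p² = [(45−1)·129² + (23−1)·98.8²]/(45+23−2) = 14347.8
t = (992 − 920)/√[14347.8·(1/45 + 1/23)] = 2.345
df = n₁ + n₂ − 2 = 66
Two-sided p-value ≈ 0.022
Since p ≈ 0.022 < α = 0.05, reject H0; the data support H1.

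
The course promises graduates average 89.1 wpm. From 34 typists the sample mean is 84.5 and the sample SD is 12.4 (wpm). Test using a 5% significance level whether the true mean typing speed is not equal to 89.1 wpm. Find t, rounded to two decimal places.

H0: μ = 89.1; H1: μ ≠ 89.1 (one-sample t-test, two-sided).
t = (x̄ − μ₀)/(s/√n) = (84.5 − 89.1)/(12.4/√34) = -2.16
df = n − 1 = 33
Two-sided p-value ≈ 0.038
Since p ≈ 0.038 < α = 0.05, reject H0; the evidence is statistically significant.

-2.16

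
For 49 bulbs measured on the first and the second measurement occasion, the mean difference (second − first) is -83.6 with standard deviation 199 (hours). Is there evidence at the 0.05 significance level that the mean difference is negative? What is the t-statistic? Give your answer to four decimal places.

-2.9407

H0: μ_d = 0; H1: μ_d < 0 (paired t-test on the differences, left-tailed).
t = d̄/(s_d/√n) = -83.6/(199/√49) = -2.9407
df = n − 1 = 48
p-value = P(T ≤ -2.9407) ≈ 0.003
Since p ≈ 0.003 < α = 0.05, reject H0; the evidence is statistically significant.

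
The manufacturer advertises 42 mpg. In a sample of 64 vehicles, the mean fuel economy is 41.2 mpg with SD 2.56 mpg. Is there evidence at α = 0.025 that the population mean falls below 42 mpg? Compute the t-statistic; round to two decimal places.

-2.50

H0: μ = 42; H1: μ < 42 (one-sample t-test, left-tailed).
t = (x̄ − μ₀)/(s/√n) = (41.2 − 42)/(2.56/√64) = -2.50
df = n − 1 = 63
p-value = P(T ≤ -2.50) ≈ 0.0075
Since p ≈ 0.0075 < α = 0.025, reject H0; the data support H1.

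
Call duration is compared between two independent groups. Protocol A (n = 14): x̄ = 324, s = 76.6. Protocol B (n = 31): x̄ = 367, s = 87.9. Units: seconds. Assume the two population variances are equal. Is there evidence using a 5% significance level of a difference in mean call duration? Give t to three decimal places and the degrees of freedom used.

Let group 1 = protocol A, group 2 = protocol B. H0: μ_1 = μ_2; H1: μ_1 ≠ μ_2 (two-sample pooled-variance t-test, two-sided).
s_p² = [(14−1)·76.6² + (31−1)·87.9²]/(14+31−2) = 7164.43
t = (324 − 367)/√[7164.43·(1/14 + 1/31)] = -1.578
df = n₁ + n₂ − 2 = 43
Two-sided p-value ≈ 0.1220
Since p ≈ 0.1220 > α = 0.05, fail to reject H0; the data do not provide sufficient evidence against H0.

t = -1.578, df = 43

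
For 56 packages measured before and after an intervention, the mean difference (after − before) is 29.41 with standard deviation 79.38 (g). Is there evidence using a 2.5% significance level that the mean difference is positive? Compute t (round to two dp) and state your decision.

H0: μ_d = 0; H1: μ_d > 0 (paired t-test on the differences, right-tailed).
t = d̄/(s_d/√n) = 29.41/(79.38/√56) = 2.77
df = n − 1 = 55
p-value = P(T ≥ 2.77) ≈ 0.0038
Since p ≈ 0.0038 < α = 0.025, reject H0; the data support H1.

t = 2.77; reject H0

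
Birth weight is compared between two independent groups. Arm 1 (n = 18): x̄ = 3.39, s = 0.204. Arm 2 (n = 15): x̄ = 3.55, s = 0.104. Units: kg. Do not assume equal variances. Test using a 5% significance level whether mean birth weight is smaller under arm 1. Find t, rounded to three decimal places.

-2.905

Let group 1 = arm 1, group 2 = arm 2. H0: μ_1 = μ_2; H1: μ_1 < μ_2 (Welch's two-sample t-test, left-tailed).
t = (x̄_1 − x̄_2)/√(s_1²/n_1 + s_2²/n_2) = (3.39 − 3.55)/√(0.204²/18 + 0.104²/15) = -2.905
Welch–Satterthwaite df ≈ 26.17
p-value = P(T ≤ -2.905) ≈ 0.0037
Since p ≈ 0.0037 < α = 0.05, reject H0; the evidence is statistically significant.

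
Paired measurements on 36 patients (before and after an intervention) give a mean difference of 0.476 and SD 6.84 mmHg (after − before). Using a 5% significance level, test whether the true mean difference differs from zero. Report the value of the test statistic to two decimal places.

H0: μ_d = 0; H1: μ_d ≠ 0 (paired t-test on the differences, two-sided).
t = d̄/(s_d/√n) = 0.476/(6.84/√36) = 0.42
df = n − 1 = 35
Two-sided p-value ≈ 0.679
Since p ≈ 0.679 > α = 0.05, fail to reject H0; the data do not provide sufficient evidence against H0.

0.42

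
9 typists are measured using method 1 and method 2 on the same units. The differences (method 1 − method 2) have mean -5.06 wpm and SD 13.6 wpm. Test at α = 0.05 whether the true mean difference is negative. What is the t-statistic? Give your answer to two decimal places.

H0: μ_d = 0; H1: μ_d < 0 (paired t-test on the differences, left-tailed).
t = d̄/(s_d/√n) = -5.06/(13.6/√9) = -1.12
df = n − 1 = 8
p-value = P(T ≤ -1.12) ≈ 0.148
Since p ≈ 0.148 > α = 0.05, fail to reject H0; the evidence is not statistically significant.

-1.12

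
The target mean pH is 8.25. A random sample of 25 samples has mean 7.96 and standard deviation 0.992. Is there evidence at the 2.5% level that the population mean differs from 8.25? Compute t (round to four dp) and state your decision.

t = -1.4617; fail to reject H0

H0: μ = 8.25; H1: μ ≠ 8.25 (one-sample t-test, two-sided).
t = (x̄ − μ₀)/(s/√n) = (7.96 − 8.25)/(0.992/√25) = -1.4617
df = n − 1 = 24
Two-sided p-value ≈ 0.157
Since p ≈ 0.157 > α = 0.025, fail to reject H0; the evidence is not statistically significant.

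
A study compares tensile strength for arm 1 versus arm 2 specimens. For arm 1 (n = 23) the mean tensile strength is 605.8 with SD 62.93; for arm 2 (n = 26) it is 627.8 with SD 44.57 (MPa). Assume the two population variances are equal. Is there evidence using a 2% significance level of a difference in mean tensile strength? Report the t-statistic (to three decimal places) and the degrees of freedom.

Let group 1 = arm 1, group 2 = arm 2. H0: μ_1 = μ_2; H1: μ_1 ≠ μ_2 (two-sample pooled-variance t-test, two-sided).
s_p² = [(23−1)·62.93² + (26−1)·44.57²]/(23+26−2) = 2910.34
t = (605.8 − 627.8)/√[2910.34·(1/23 + 1/26)] = -1.425
df = n₁ + n₂ − 2 = 47
Two-sided p-value ≈ 0.161
Since p ≈ 0.161 > α = 0.02, fail to reject H0; the evidence is not statistically significant.

t = -1.425, df = 47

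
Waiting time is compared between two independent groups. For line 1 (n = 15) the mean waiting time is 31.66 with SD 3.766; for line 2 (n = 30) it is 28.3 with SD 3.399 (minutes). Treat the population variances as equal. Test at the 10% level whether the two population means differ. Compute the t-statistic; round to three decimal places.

3.016

Let group 1 = line 1, group 2 = line 2. H0: μ_1 = μ_2; H1: μ_1 ≠ μ_2 (two-sample pooled-variance t-test, two-sided).
s_p² = [(15−1)·3.766² + (30−1)·3.399²]/(15+30−2) = 12.4093
t = (31.66 − 28.3)/√[12.4093·(1/15 + 1/30)] = 3.016
df = n₁ + n₂ − 2 = 43
Two-sided p-value ≈ 0.004
Since p ≈ 0.004 < α = 0.1, reject H0; the evidence is statistically significant.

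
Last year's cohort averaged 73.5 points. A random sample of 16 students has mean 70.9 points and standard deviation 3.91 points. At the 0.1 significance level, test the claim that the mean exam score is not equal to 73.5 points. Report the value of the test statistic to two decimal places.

-2.66

H0: μ = 73.5; H1: μ ≠ 73.5 (one-sample t-test, two-sided).
t = (x̄ − μ₀)/(s/√n) = (70.9 − 73.5)/(3.91/√16) = -2.66
df = n − 1 = 15
Two-sided p-value ≈ 0.018
Since p ≈ 0.018 < α = 0.1, reject H0; the data support H1.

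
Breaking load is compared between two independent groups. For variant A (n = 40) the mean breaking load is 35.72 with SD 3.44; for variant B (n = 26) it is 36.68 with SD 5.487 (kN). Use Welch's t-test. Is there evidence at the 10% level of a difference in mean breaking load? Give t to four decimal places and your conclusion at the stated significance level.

Let group 1 = variant A, group 2 = variant B. H0: μ_1 = μ_2; H1: μ_1 ≠ μ_2 (Welch's two-sample t-test, two-sided).
t = (x̄_1 − x̄_2)/√(s_1²/n_1 + s_2²/n_2) = (35.72 − 36.68)/√(3.44²/40 + 5.487²/26) = -0.7962
Welch–Satterthwaite df ≈ 37.82
Two-sided p-value ≈ 0.4309
Since p ≈ 0.4309 > α = 0.1, fail to reject H0; the evidence is not statistically significant.

t = -0.7962; fail to reject H0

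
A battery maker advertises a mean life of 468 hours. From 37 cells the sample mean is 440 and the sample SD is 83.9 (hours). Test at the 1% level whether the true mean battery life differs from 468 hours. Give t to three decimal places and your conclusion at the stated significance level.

t = -2.030; fail to reject H0

H0: μ = 468; H1: μ ≠ 468 (one-sample t-test, two-sided).
t = (x̄ − μ₀)/(s/√n) = (440 − 468)/(83.9/√37) = -2.030
df = n − 1 = 36
Two-sided p-value ≈ 0.0498
Since p ≈ 0.0498 > α = 0.01, fail to reject H0; the data do not provide sufficient evidence against H0.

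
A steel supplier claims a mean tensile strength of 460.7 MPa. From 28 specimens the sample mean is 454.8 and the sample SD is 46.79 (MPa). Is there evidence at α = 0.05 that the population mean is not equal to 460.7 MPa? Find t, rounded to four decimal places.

H0: μ = 460.7; H1: μ ≠ 460.7 (one-sample t-test, two-sided).
t = (x̄ − μ₀)/(s/√n) = (454.8 − 460.7)/(46.79/√28) = -0.6672
df = n − 1 = 27
Two-sided p-value ≈ 0.5103
Since p ≈ 0.5103 > α = 0.05, fail to reject H0; the evidence is not statistically significant.

-0.6672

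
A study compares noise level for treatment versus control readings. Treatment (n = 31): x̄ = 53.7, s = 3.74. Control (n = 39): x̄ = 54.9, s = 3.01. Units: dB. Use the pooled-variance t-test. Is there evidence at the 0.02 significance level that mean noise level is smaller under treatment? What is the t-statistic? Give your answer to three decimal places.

-1.488

Let group 1 = treatment, group 2 = control. H0: μ_1 = μ_2; H1: μ_1 < μ_2 (two-sample pooled-variance t-test, left-tailed).
s_p² = [(31−1)·3.74² + (39−1)·3.01²]/(31+39−2) = 11.234
t = (53.7 − 54.9)/√[11.234·(1/31 + 1/39)] = -1.488
df = n₁ + n₂ − 2 = 68
p-value = P(T ≤ -1.488) ≈ 0.0707
Since p ≈ 0.0707 > α = 0.02, fail to reject H0; the data do not provide sufficient evidence against H0.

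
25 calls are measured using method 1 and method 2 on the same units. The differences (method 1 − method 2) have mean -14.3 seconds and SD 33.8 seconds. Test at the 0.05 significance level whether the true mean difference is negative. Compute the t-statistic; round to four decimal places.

H0: μ_d = 0; H1: μ_d < 0 (paired t-test on the differences, left-tailed).
t = d̄/(s_d/√n) = -14.3/(33.8/√25) = -2.1154
df = n − 1 = 24
p-value = P(T ≤ -2.1154) ≈ 0.0225
Since p ≈ 0.0225 < α = 0.05, reject H0; the evidence is statistically significant.

-2.1154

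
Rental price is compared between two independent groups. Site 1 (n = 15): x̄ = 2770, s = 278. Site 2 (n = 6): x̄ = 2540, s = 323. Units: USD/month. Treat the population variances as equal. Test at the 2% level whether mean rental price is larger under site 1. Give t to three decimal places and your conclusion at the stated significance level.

t = 1.639; fail to reject H0

Let group 1 = site 1, group 2 = site 2. H0: μ_1 = μ_2; H1: μ_1 > μ_2 (two-sample pooled-variance t-test, right-tailed).
s_p² = [(15−1)·278² + (6−1)·323²]/(15+6−2) = 84401.1
t = (2770 − 2540)/√[84401.1·(1/15 + 1/6)] = 1.639
df = n₁ + n₂ − 2 = 19
p-value = P(T ≥ 1.639) ≈ 0.059
Since p ≈ 0.059 > α = 0.02, fail to reject H0; the data do not provide sufficient evidence against H0.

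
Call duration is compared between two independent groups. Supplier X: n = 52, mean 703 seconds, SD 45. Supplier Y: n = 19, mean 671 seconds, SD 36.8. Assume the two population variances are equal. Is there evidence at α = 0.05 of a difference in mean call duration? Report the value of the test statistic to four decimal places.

2.7753

Let group 1 = supplier X, group 2 = supplier Y. H0: μ_1 = μ_2; H1: μ_1 ≠ μ_2 (two-sample pooled-variance t-test, two-sided).
s_p² = [(52−1)·45² + (19−1)·36.8²]/(52+19−2) = 1850.02
t = (703 − 671)/√[1850.02·(1/52 + 1/19)] = 2.7753
df = n₁ + n₂ − 2 = 69
Two-sided p-value ≈ 0.007
Since p ≈ 0.007 < α = 0.05, reject H0; the evidence is statistically significant.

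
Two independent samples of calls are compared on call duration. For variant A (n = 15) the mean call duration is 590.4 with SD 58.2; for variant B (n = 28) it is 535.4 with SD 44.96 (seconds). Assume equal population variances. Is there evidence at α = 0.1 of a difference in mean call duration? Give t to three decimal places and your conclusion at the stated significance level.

Let group 1 = variant A, group 2 = variant B. H0: μ_1 = μ_2; H1: μ_1 ≠ μ_2 (two-sample pooled-variance t-test, two-sided).
s_p² = [(15−1)·58.2² + (28−1)·44.96²]/(15+28−2) = 2487.79
t = (590.4 − 535.4)/√[2487.79·(1/15 + 1/28)] = 3.446
df = n₁ + n₂ − 2 = 41
Two-sided p-value ≈ 0.0013
Since p ≈ 0.0013 < α = 0.1, reject H0; the data support H1.

t = 3.446; reject H0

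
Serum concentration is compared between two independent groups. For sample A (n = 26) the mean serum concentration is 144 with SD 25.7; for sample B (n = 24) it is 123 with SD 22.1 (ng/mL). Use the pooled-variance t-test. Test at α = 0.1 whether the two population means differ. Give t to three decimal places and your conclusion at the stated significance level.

Let group 1 = sample A, group 2 = sample B. H0: μ_1 = μ_2; H1: μ_1 ≠ μ_2 (two-sample pooled-variance t-test, two-sided).
s_p² = [(26−1)·25.7² + (24−1)·22.1²]/(26+24−2) = 578.035
t = (144 − 123)/√[578.035·(1/26 + 1/24)] = 3.086
df = n₁ + n₂ − 2 = 48
Two-sided p-value ≈ 0.0034
Since p ≈ 0.0034 < α = 0.1, reject H0; the data support H1.

t = 3.086; reject H0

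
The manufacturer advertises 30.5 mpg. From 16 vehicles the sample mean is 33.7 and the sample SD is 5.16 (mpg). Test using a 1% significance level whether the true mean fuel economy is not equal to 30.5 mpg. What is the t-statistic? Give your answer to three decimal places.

2.481

H0: μ = 30.5; H1: μ ≠ 30.5 (one-sample t-test, two-sided).
t = (x̄ − μ₀)/(s/√n) = (33.7 − 30.5)/(5.16/√16) = 2.481
df = n − 1 = 15
Two-sided p-value ≈ 0.025
Since p ≈ 0.025 > α = 0.01, fail to reject H0; the evidence is not statistically significant.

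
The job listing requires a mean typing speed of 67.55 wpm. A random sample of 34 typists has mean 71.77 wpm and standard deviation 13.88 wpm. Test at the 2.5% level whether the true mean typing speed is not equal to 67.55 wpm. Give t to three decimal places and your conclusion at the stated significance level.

t = 1.773; fail to reject H0

H0: μ = 67.55; H1: μ ≠ 67.55 (one-sample t-test, two-sided).
t = (x̄ − μ₀)/(s/√n) = (71.77 − 67.55)/(13.88/√34) = 1.773
df = n − 1 = 33
Two-sided p-value ≈ 0.085
Since p ≈ 0.085 > α = 0.025, fail to reject H0; the data do not provide sufficient evidence against H0.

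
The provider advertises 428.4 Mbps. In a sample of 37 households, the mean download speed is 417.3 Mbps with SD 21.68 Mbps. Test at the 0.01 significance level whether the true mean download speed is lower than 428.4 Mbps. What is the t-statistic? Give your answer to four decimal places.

H0: μ = 428.4; H1: μ < 428.4 (one-sample t-test, left-tailed).
t = (x̄ − μ₀)/(s/√n) = (417.3 − 428.4)/(21.68/√37) = -3.1143
df = n − 1 = 36
p-value = P(T ≤ -3.1143) ≈ 0.002
Since p ≈ 0.002 < α = 0.01, reject H0; the evidence is statistically significant.

-3.1143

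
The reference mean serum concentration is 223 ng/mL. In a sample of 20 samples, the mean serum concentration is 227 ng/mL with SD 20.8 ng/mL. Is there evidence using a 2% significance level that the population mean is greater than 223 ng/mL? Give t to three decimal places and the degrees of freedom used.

t = 0.860, df = 19

H0: μ = 223; H1: μ > 223 (one-sample t-test, right-tailed).
t = (x̄ − μ₀)/(s/√n) = (227 − 223)/(20.8/√20) = 0.860
df = n − 1 = 19
p-value = P(T ≥ 0.860) ≈ 0.200
Since p ≈ 0.200 > α = 0.02, fail to reject H0; the evidence is not statistically significant.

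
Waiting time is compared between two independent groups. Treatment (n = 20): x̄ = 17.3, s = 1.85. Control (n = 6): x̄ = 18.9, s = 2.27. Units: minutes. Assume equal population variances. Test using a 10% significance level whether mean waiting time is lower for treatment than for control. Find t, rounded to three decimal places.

Let group 1 = treatment, group 2 = control. H0: μ_1 = μ_2; H1: μ_1 < μ_2 (two-sample pooled-variance t-test, left-tailed).
s_p² = [(20−1)·1.85² + (6−1)·2.27²]/(20+6−2) = 3.783
t = (17.3 − 18.9)/√[3.783·(1/20 + 1/6)] = -1.767
df = n₁ + n₂ − 2 = 24
p-value = P(T ≤ -1.767) ≈ 0.0449
Since p ≈ 0.0449 < α = 0.1, reject H0; the data support H1.

-1.767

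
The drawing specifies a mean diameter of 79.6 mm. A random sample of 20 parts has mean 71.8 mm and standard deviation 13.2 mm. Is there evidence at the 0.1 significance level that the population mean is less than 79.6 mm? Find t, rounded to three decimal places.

H0: μ = 79.6; H1: μ < 79.6 (one-sample t-test, left-tailed).
t = (x̄ − μ₀)/(s/√n) = (71.8 − 79.6)/(13.2/√20) = -2.643
df = n − 1 = 19
p-value = P(T ≤ -2.643) ≈ 0.008
Since p ≈ 0.008 < α = 0.1, reject H0; the evidence is statistically significant.

-2.643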